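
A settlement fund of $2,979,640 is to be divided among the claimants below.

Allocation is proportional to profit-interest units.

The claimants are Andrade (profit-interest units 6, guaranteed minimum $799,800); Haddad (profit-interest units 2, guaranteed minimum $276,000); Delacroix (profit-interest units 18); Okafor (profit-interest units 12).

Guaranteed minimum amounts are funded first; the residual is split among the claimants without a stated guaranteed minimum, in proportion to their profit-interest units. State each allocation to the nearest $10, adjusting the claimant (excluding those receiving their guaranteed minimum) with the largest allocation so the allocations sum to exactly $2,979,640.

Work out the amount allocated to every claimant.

Andrade: $799,800; Haddad: $276,000; Delacroix: $1,142,300; Okafor: $761,540

Guaranteed amounts: Andrade $799,800; Haddad $276,000. Residual $1,903,840.
Residual split over remaining profit-interest units 30: Delacroix 1,142,304.00 → $1,142,300; Okafor 761,536.00 → $761,540.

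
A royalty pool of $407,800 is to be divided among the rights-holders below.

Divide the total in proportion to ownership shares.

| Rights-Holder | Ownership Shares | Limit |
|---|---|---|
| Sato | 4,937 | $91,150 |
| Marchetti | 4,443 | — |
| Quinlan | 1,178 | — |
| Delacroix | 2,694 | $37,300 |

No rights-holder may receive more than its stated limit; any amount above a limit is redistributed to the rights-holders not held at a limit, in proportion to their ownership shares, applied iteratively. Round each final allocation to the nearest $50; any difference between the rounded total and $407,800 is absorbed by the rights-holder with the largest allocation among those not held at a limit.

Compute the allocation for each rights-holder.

Sato: $91,150; Marchetti: $220,800; Quinlan: $58,550; Delacroix: $37,300

Ownership shares total: 13,252.
Proportional shares (ignoring caps): Sato 151,924.89; Marchetti 136,723.17; Quinlan 36,250.26; Delacroix 82,901.69.
Cap binds for Sato ($91,150), Delacroix ($37,300); balance $279,350 reallocated over remaining ownership shares 5,621.
Shares after redistribution: Marchetti 220,806.27 → $220,800; Quinlan 58,543.73 → $58,550.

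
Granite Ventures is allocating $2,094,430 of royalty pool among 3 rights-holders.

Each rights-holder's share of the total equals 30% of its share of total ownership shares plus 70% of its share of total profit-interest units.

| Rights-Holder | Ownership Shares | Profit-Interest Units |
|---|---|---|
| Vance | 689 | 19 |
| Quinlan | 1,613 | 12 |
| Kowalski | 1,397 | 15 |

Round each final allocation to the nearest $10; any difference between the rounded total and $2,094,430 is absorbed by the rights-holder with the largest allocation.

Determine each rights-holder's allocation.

Totals — ownership shares 3,699, profit-interest units 46.
Composite weights (30% ownership shares + 70% profit-interest units): Vance 0.3450; Quinlan 0.3134; Kowalski 0.3416.
Raw shares: Vance 722,600.14; Quinlan 656,452.66; Kowalski 715,377.20.
After rounding ($10): Vance $722,600; Quinlan $656,450; Kowalski $715,380. Sum = $2,094,430.
Sum already equals the total — no adjustment.

Vance: $722,600 | Quinlan: $656,450 | Kowalski: $715,380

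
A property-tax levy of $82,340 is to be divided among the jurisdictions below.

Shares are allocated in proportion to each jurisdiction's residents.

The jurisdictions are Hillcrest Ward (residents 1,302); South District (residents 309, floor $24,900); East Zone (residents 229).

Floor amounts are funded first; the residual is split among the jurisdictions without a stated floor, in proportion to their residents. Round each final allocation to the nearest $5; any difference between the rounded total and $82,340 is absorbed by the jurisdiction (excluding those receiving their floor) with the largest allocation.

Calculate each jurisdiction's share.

Minimums first: South District $24,900. Remaining pool $57,440.
Remaining pool split over remaining residents 1,531: Hillcrest Ward 48,848.39 → $48,850; East Zone 8,591.61 → $8,590.

Hillcrest Ward: $48,850 · South District: $24,900 · East Zone: $8,590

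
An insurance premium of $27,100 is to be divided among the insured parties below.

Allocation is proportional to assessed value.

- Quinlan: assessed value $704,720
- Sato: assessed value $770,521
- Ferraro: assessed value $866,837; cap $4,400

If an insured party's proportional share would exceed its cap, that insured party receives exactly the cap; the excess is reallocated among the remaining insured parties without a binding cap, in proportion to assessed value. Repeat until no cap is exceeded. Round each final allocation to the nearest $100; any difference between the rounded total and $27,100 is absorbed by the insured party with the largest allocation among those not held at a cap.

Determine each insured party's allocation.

Quinlan: $10,800 · Sato: $11,900 · Ferraro: $4,400

Assessed value total: 2,342,078.
Proportional shares (ignoring caps): Quinlan 8,154.26; Sato 8,915.64; Ferraro 10,030.10.
Cap binds for Ferraro ($4,400); balance $22,700 reallocated over remaining assessed value 1,475,241.
Remaining shares: Quinlan 10,843.75 → $10,800; Sato 11,856.25 → $11,900.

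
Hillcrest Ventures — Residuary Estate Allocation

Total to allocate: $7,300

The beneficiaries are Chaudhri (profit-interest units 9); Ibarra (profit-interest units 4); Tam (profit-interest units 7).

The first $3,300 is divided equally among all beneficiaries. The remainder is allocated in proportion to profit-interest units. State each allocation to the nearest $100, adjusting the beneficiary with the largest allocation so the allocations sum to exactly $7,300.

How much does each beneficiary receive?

Chaudhri: $2,900; Ibarra: $1,900; Tam: $2,500

Equal tier: $3,300 ÷ 3 = $1,100 apiece.
Remainder $4,000 by profit-interest units (total 20): Chaudhri 1,800.00 → $1,800; Ibarra 800.00 → $800; Tam 1,400.00 → $1,400.
Totals: Chaudhri $1,100 + $1,800 = $2,900; Ibarra $1,100 + $800 = $1,900; Tam $1,100 + $1,400 = $2,500.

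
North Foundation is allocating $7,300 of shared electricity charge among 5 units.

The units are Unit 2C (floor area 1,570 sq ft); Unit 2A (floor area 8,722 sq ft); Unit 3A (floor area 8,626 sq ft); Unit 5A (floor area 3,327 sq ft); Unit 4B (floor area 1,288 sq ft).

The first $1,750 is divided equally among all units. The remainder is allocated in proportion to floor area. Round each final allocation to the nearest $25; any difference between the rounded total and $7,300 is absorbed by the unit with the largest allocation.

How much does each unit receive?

Unit 2C: $725; Unit 2A: $2,425; Unit 3A: $2,375; Unit 5A: $1,125; Unit 4B: $650

Equal tier: $1,750 ÷ 5 = $350 apiece.
Remainder $5,550 by floor area (total 23,533): Unit 2C 370.27 → $375; Unit 2A 2,056.99 → $2,050; Unit 3A 2,034.35 → $2,025; Unit 5A 784.64 → $775; Unit 4B 303.76 → $300.
Rounding difference +$25 on remainder applied to Unit 2A.
Totals: Unit 2C $350 + $375 = $725; Unit 2A $350 + $2,075 = $2,425; Unit 3A $350 + $2,025 = $2,375; Unit 5A $350 + $775 = $1,125; Unit 4B $350 + $300 = $650.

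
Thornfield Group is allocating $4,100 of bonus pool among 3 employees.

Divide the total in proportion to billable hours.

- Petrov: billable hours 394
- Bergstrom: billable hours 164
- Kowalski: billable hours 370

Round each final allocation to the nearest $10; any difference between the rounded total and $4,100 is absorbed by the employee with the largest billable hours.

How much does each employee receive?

Total billable hours = 928.
Proportional shares: Petrov 394/928 × $4,100 = 1,740.73; Bergstrom 164/928 × $4,100 = 724.57; Kowalski 370/928 × $4,100 = 1,634.70.
After rounding ($10): Petrov $1,740; Bergstrom $720; Kowalski $1,630. Sum = $4,090.
Difference $4,100 − $4,090 = +$10 applied to largest billable hours (Petrov): Petrov becomes $1,750.

Petrov: $1,750 | Bergstrom: $720 | Kowalski: $1,630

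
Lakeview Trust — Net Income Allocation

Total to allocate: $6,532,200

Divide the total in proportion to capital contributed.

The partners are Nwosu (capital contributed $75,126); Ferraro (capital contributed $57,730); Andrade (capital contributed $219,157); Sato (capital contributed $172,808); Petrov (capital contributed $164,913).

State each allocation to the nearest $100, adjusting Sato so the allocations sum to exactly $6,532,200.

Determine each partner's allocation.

Total capital contributed = 689,734.
Raw shares: Nwosu 75,126/689,734 × $6,532,200 = 711,488.86; Ferraro 57,730/689,734 × $6,532,200 = 546,738.17; Andrade 219,157/689,734 × $6,532,200 = 2,075,549.93; Sato 172,808/689,734 × $6,532,200 = 1,636,596.74; Petrov 164,913/689,734 × $6,532,200 = 1,561,826.30.
At nearest $100: Nwosu $711,500; Ferraro $546,700; Andrade $2,075,500; Sato $1,636,600; Petrov $1,561,800. Sum = $6,532,100.
Difference $6,532,200 − $6,532,100 = +$100 applied to Sato: Sato becomes $1,636,700.

Nwosu: $711,500 · Ferraro: $546,700 · Andrade: $2,075,500 · Sato: $1,636,700 · Petrov: $1,561,800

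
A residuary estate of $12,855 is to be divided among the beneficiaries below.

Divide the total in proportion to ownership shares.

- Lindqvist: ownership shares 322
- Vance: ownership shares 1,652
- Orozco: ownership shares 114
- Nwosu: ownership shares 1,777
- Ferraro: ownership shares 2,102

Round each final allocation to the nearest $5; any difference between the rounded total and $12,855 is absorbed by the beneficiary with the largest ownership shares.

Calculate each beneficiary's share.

Combined ownership shares = 322 + 1,652 + 114 + 1,777 + 2,102 = 5,967.
Pro-rata amounts: Lindqvist 693.70; Vance 3,558.98; Orozco 245.60; Nwosu 3,828.28; Ferraro 4,528.44.
After rounding ($5): Lindqvist $695; Vance $3,560; Orozco $245; Nwosu $3,830; Ferraro $4,530. Sum = $12,860.
Difference $12,855 − $12,860 = −$5 applied to largest ownership shares (Ferraro): Ferraro becomes $4,525.

Lindqvist: $695 | Vance: $3,560 | Orozco: $245 | Nwosu: $3,830 | Ferraro: $4,525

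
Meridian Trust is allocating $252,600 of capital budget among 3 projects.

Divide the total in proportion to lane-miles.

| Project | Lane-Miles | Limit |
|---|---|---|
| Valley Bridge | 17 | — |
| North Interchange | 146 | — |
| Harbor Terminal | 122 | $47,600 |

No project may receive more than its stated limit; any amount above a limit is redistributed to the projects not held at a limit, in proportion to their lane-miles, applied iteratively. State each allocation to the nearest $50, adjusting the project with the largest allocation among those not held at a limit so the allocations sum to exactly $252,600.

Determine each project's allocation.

Combined lane-miles = 285.
Pro-rata shares before constraints: Valley Bridge 15,067.37; North Interchange 129,402.11; Harbor Terminal 108,130.53.
Capped: Harbor Terminal ($47,600); balance $205,000 reallocated over remaining lane-miles 163.
Shares after redistribution: Valley Bridge 21,380.37 → $21,400; North Interchange 183,619.63 → $183,600.

Valley Bridge: $21,400 · North Interchange: $183,600 · Harbor Terminal: $47,600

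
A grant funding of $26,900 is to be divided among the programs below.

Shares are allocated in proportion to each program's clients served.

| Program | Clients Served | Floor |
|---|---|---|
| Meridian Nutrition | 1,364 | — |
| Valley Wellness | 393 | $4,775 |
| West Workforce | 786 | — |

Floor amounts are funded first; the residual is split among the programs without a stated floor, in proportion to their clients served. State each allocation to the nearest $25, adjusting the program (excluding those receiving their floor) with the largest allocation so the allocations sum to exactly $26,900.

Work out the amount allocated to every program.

Fund the minimums — Valley Wellness $4,775. Residual $22,125.
Residual split over remaining clients served 2,150: Meridian Nutrition 14,036.51 → $14,025; West Workforce 8,088.49 → $8,100.

Meridian Nutrition: $14,025 | Valley Wellness: $4,775 | West Workforce: $8,100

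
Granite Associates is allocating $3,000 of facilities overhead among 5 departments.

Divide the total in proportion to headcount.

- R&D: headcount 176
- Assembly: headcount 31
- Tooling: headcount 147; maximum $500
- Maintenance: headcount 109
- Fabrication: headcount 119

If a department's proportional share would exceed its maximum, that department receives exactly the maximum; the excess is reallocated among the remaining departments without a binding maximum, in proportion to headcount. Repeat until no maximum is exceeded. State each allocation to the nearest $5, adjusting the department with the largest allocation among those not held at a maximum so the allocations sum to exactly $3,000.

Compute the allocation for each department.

R&D: $1,010 | Assembly: $180 | Tooling: $500 | Maintenance: $625 | Fabrication: $685

Headcount total: 582.
Pro-rata shares before constraints: R&D 907.22; Assembly 159.79; Tooling 757.73; Maintenance 561.86; Fabrication 613.40.
Held at cap: Tooling ($500); balance $2,500 reallocated over remaining headcount 435.
Remaining shares: R&D 1,011.49 → $1,010; Assembly 178.16 → $180; Maintenance 626.44 → $625; Fabrication 683.91 → $685.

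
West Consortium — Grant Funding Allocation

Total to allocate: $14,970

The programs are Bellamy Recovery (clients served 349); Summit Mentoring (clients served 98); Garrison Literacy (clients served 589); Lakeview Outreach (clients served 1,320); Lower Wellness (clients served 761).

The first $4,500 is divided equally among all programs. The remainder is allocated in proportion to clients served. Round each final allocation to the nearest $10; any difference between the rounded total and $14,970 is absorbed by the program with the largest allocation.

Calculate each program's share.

Bellamy Recovery: $2,070 | Summit Mentoring: $1,230 | Garrison Literacy: $2,880 | Lakeview Outreach: $5,330 | Lower Wellness: $3,460

First tranche $4,500 split equally: $900 each.
Remainder $10,470 by clients served (total 3,117): Bellamy Recovery 1,172.29 → $1,170; Summit Mentoring 329.18 → $330; Garrison Literacy 1,978.45 → $1,980; Lakeview Outreach 4,433.88 → $4,430; Lower Wellness 2,556.20 → $2,560.
Totals: Bellamy Recovery $900 + $1,170 = $2,070; Summit Mentoring $900 + $330 = $1,230; Garrison Literacy $900 + $1,980 = $2,880; Lakeview Outreach $900 + $4,430 = $5,330; Lower Wellness $900 + $2,560 = $3,460.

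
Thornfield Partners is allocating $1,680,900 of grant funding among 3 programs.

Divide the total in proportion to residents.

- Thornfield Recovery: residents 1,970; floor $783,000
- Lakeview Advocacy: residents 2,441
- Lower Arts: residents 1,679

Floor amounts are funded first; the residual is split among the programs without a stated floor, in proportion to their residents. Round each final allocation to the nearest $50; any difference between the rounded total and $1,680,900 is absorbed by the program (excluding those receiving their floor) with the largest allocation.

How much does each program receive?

Minimums first: Thornfield Recovery $783,000. Balance $897,900.
Balance split over remaining residents 4,120: Lakeview Advocacy 531,983.96 → $532,000; Lower Arts 365,916.04 → $365,900.

Thornfield Recovery: $783,000 | Lakeview Advocacy: $532,000 | Lower Arts: $365,900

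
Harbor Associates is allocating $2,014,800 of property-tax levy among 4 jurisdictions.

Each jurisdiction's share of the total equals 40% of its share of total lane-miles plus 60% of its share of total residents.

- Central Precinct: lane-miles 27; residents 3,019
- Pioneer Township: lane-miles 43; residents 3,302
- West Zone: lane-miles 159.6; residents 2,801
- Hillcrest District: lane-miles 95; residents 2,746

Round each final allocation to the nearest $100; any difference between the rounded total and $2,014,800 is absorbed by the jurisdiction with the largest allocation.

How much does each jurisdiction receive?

Central Precinct: $374,600 | Pioneer Township: $443,100 | West Zone: $681,500 | Hillcrest District: $515,600

Lane-miles total 324.6; residents total 11,868.
Composite weights (40% lane-miles + 60% residents): Central Precinct 0.1859; Pioneer Township 0.2199; West Zone 0.3383; Hillcrest District 0.2559.
Proportional shares: Central Precinct 374,552.60; Pioneer Township 443,104.07; West Zone 681,567.58; Hillcrest District 515,575.75.
Rounded to nearest $100: Central Precinct $374,600; Pioneer Township $443,100; West Zone $681,600; Hillcrest District $515,600. Sum = $2,014,900.
Difference $2,014,800 − $2,014,900 = −$100 applied to largest allocation (West Zone): West Zone becomes $681,500.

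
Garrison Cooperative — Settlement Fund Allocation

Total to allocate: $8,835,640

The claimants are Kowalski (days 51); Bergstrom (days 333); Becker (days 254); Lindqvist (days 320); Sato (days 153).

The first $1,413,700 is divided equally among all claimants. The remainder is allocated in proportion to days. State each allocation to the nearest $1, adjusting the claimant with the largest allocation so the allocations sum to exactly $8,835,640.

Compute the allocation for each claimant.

First tranche $1,413,700 split equally: $282,740 each.
Remainder $7,421,940 by days (total 1,111): Kowalski 340,701.12 → $340,701; Bergstrom 2,224,577.88 → $2,224,578; Becker 1,696,825.17 → $1,696,825; Lindqvist 2,137,732.49 → $2,137,732; Sato 1,022,103.35 → $1,022,103.
Rounding difference +$1 on remainder applied to Bergstrom.
Totals: Kowalski $282,740 + $340,701 = $623,441; Bergstrom $282,740 + $2,224,579 = $2,507,319; Becker $282,740 + $1,696,825 = $1,979,565; Lindqvist $282,740 + $2,137,732 = $2,420,472; Sato $282,740 + $1,022,103 = $1,304,843.

Kowalski: $623,441; Bergstrom: $2,507,319; Becker: $1,979,565; Lindqvist: $2,420,472; Sato: $1,304,843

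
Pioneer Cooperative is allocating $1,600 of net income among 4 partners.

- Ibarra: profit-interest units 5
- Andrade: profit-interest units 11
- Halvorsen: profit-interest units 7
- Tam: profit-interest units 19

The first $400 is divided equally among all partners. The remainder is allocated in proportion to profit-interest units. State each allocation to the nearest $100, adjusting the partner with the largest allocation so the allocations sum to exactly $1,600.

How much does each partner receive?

$400 shared equally gives $100 per partner.
Remainder $1,200 by profit-interest units (total 42): Ibarra 142.86 → $100; Andrade 314.29 → $300; Halvorsen 200.00 → $200; Tam 542.86 → $500.
Rounding difference +$100 on remainder applied to Tam.
Totals: Ibarra $100 + $100 = $200; Andrade $100 + $300 = $400; Halvorsen $100 + $200 = $300; Tam $100 + $600 = $700.

Ibarra: $200 · Andrade: $400 · Halvorsen: $300 · Tam: $700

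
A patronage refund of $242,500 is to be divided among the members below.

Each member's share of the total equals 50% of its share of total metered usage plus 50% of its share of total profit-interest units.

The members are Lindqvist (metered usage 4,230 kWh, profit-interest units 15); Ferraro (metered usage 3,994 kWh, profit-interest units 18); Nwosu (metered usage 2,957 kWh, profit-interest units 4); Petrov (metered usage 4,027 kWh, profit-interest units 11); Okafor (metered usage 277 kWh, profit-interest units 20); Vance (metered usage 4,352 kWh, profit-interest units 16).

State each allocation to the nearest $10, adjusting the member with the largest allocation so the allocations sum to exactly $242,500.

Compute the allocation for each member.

Totals — metered usage 19,837, profit-interest units 84.
Combined weights (50% metered usage + 50% profit-interest units): Lindqvist 0.1959; Ferraro 0.2078; Nwosu 0.0983; Petrov 0.1670; Okafor 0.1260; Vance 0.2049.
Proportional shares: Lindqvist 47,506.88; Ferraro 50,394.73; Nwosu 23,847.93; Petrov 40,492.27; Okafor 30,562.16; Vance 49,696.03.
At nearest $10: Lindqvist $47,510; Ferraro $50,390; Nwosu $23,850; Petrov $40,490; Okafor $30,560; Vance $49,700. Sum = $242,500.
No rounding difference to absorb.

Lindqvist: $47,510 | Ferraro: $50,390 | Nwosu: $23,850 | Petrov: $40,490 | Okafor: $30,560 | Vance: $49,700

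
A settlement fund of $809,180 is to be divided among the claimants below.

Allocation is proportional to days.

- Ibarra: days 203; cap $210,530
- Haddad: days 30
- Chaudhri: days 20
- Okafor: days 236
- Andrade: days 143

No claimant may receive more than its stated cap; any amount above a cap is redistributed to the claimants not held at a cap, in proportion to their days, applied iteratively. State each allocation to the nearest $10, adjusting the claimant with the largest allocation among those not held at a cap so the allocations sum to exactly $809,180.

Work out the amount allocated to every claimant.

Ibarra: $210,530 · Haddad: $41,860 · Chaudhri: $27,910 · Okafor: $329,330 · Andrade: $199,550

Total days = 632.
Unconstrained shares: Ibarra 259,910.66; Haddad 38,410.44; Chaudhri 25,606.96; Okafor 302,162.15; Andrade 183,089.78.
Held at cap: Ibarra ($210,530); balance $598,650 reallocated over remaining days 429.
Shares after redistribution: Haddad 41,863.64 → $41,860; Chaudhri 27,909.09 → $27,910; Okafor 329,327.27 → $329,330; Andrade 199,550.00 → $199,550.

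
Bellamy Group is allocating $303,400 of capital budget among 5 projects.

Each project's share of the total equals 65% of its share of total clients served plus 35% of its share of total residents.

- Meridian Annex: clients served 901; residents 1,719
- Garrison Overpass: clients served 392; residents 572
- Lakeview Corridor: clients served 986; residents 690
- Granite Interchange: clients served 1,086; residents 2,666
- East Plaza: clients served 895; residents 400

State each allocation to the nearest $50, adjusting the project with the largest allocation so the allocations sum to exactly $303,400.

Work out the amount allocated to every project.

Meridian Annex: $71,900; Garrison Overpass: $28,200; Lakeview Corridor: $57,750; Granite Interchange: $97,100; East Plaza: $48,450

Clients served total 4,260; residents total 6,047.
Combined weights (65% clients served + 35% residents): Meridian Annex 0.2370; Garrison Overpass 0.0929; Lakeview Corridor 0.1904; Granite Interchange 0.3200; East Plaza 0.1597.
Unrounded shares: Meridian Annex 71,897.35; Garrison Overpass 28,191.79; Lakeview Corridor 57,762.25; Granite Interchange 97,091.69; East Plaza 48,456.93.
After rounding ($50): Meridian Annex $71,900; Garrison Overpass $28,200; Lakeview Corridor $57,750; Granite Interchange $97,100; East Plaza $48,450. Sum = $303,400.
No rounding difference to absorb.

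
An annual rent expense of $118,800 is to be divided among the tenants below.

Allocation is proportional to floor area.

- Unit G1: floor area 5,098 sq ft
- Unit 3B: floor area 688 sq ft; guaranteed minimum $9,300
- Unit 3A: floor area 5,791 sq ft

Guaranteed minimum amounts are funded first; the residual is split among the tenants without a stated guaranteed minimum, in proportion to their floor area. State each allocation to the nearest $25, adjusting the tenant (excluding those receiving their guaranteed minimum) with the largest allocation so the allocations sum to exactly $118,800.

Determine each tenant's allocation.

Unit G1: $51,275 | Unit 3B: $9,300 | Unit 3A: $58,225

Guaranteed amounts: Unit 3B $9,300. Remaining pool $109,500.
Remaining pool split over remaining floor area 10,889: Unit G1 51,265.59 → $51,275; Unit 3A 58,234.41 → $58,225.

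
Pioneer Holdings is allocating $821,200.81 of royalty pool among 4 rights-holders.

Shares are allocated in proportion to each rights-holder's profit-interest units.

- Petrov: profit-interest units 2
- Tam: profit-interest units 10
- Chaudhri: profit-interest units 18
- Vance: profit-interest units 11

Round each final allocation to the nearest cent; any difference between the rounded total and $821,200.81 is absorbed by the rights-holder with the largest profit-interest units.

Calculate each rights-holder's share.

Petrov: $40,058.58; Tam: $200,292.88; Chaudhri: $360,527.18; Vance: $220,322.17

Profit-interest units total: 2 + 10 + 18 + 11 = 41.
Raw shares: Petrov 40,058.5761; Tam 200,292.8805; Chaudhri 360,527.1849; Vance 220,322.1685.
At nearest cent: Petrov $40,058.58; Tam $200,292.88; Chaudhri $360,527.18; Vance $220,322.17. Sum = $821,200.81.
No rounding difference to absorb.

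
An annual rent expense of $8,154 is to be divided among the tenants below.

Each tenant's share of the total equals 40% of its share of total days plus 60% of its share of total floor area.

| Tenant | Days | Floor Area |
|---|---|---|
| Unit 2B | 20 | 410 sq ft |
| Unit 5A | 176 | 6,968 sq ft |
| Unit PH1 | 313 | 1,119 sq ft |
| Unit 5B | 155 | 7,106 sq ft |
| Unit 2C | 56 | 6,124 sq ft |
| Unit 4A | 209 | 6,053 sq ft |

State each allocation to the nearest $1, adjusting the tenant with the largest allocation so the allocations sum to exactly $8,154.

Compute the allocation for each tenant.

Totals — days 929, floor area 27,780.
Combined weights (40% days + 60% floor area): Unit 2B 0.0175; Unit 5A 0.2263; Unit PH1 0.1589; Unit 5B 0.2202; Unit 2C 0.1564; Unit 4A 0.2207.
Pro-rata amounts: Unit 2B 142.42; Unit 5A 1,845.06; Unit PH1 1,295.97; Unit 5B 1,795.64; Unit 2C 1,275.12; Unit 4A 1,799.78.
Rounded to nearest $1: Unit 2B $142; Unit 5A $1,845; Unit PH1 $1,296; Unit 5B $1,796; Unit 2C $1,275; Unit 4A $1,800. Sum = $8,154.
No rounding difference to absorb.

Unit 2B: $142 | Unit 5A: $1,845 | Unit PH1: $1,296 | Unit 5B: $1,796 | Unit 2C: $1,275 | Unit 4A: $1,800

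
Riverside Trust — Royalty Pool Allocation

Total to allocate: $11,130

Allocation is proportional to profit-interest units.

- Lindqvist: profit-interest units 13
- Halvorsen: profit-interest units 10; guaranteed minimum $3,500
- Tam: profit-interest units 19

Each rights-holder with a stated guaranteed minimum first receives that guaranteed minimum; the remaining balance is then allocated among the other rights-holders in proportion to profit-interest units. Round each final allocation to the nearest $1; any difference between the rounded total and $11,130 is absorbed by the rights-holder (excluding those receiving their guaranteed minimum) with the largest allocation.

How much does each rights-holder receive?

Lindqvist: $3,100; Halvorsen: $3,500; Tam: $4,530

Fund the minimums — Halvorsen $3,500. Remaining pool $7,630.
Remaining pool split over remaining profit-interest units 32: Lindqvist 3,099.69 → $3,100; Tam 4,530.31 → $4,530.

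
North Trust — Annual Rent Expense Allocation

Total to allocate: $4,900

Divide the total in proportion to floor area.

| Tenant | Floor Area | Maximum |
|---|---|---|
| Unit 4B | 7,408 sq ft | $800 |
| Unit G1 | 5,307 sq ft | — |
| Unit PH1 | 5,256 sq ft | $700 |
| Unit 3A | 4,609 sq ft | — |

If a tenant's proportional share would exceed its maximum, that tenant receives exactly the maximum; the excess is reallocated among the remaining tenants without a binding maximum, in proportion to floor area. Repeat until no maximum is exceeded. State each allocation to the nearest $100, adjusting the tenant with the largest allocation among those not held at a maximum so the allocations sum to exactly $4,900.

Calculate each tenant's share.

Total floor area = 22,580.
Proportional shares (ignoring caps): Unit 4B 1,607.58; Unit G1 1,151.65; Unit PH1 1,140.58; Unit 3A 1,000.18.
Held at cap: Unit 4B ($800), Unit PH1 ($700); residual $3,400 reallocated over remaining floor area 9,916.
Shares after redistribution: Unit G1 1,819.67 → $1,800; Unit 3A 1,580.33 → $1,600.

Unit 4B: $800 · Unit G1: $1,800 · Unit PH1: $700 · Unit 3A: $1,600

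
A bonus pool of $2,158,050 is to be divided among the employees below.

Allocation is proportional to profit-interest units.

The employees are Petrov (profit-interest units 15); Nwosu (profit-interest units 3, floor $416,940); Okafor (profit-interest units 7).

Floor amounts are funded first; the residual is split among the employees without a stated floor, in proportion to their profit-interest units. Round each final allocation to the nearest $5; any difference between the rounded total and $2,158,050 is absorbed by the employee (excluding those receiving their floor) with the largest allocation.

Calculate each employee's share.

Petrov: $1,187,120; Nwosu: $416,940; Okafor: $553,990

Guaranteed amounts: Nwosu $416,940. Residual $1,741,110.
Residual split over remaining profit-interest units 22: Petrov 1,187,120.45 → $1,187,120; Okafor 553,989.55 → $553,990.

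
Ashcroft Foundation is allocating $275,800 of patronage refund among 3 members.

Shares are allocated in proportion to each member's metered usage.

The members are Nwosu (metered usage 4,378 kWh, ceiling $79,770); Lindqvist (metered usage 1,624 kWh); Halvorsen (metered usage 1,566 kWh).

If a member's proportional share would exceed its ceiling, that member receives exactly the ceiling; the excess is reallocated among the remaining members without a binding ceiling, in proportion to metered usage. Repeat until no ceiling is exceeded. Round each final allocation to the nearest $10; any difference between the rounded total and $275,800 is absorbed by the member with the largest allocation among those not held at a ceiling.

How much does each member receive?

Nwosu: $79,770 | Lindqvist: $99,800 | Halvorsen: $96,230

Sum of metered usage: 7,568.
Pro-rata shares before constraints: Nwosu 159,547.09; Lindqvist 59,183.30; Halvorsen 57,069.61.
Cap binds for Nwosu ($79,770); residual $196,030 reallocated over remaining metered usage 3,190.
Remaining shares: Lindqvist 99,797.09 → $99,800; Halvorsen 96,232.91 → $96,230.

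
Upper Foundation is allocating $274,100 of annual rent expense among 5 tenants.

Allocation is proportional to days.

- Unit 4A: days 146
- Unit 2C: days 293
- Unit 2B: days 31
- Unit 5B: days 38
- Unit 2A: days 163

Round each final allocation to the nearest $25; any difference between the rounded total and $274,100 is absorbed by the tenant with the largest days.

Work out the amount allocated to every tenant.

Unit 4A: $59,650 · Unit 2C: $119,675 · Unit 2B: $12,675 · Unit 5B: $15,525 · Unit 2A: $66,575

Days total: 671.
Raw shares: Unit 4A 146/671 × $274,100 = 59,640.24; Unit 2C 293/671 × $274,100 = 119,688.97; Unit 2B 31/671 × $274,100 = 12,663.34; Unit 5B 38/671 × $274,100 = 15,522.80; Unit 2A 163/671 × $274,100 = 66,584.65.
At nearest $25: Unit 4A $59,650; Unit 2C $119,700; Unit 2B $12,675; Unit 5B $15,525; Unit 2A $66,575. Sum = $274,125.
Difference $274,100 − $274,125 = −$25 applied to largest days (Unit 2C): Unit 2C becomes $119,675.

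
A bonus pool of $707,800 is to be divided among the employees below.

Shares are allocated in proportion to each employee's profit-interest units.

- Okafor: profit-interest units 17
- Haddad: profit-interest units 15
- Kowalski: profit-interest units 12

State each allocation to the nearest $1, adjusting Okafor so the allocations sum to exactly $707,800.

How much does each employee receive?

Sum of profit-interest units: 44.
Raw shares: Okafor 17/44 × $707,800 = 273,468.18; Haddad 15/44 × $707,800 = 241,295.45; Kowalski 12/44 × $707,800 = 193,036.36.
At nearest $1: Okafor $273,468; Haddad $241,295; Kowalski $193,036. Sum = $707,799.
Difference $707,800 − $707,799 = +$1 applied to Okafor: Okafor becomes $273,469.

Okafor: $273,469 · Haddad: $241,295 · Kowalski: $193,036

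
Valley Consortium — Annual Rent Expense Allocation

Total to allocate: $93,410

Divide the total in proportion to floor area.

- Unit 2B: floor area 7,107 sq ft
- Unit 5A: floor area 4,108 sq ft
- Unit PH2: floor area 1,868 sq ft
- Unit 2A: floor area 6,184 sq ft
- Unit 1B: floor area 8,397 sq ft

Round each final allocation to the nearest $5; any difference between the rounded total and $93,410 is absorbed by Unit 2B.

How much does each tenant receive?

Combined floor area = 27,664.
Raw shares: Unit 2B 7,107/27,664 × $93,410 = 23,997.43; Unit 5A 4,108/27,664 × $93,410 = 13,871.03; Unit PH2 1,868/27,664 × $93,410 = 6,307.47; Unit 2A 6,184/27,664 × $93,410 = 20,880.84; Unit 1B 8,397/27,664 × $93,410 = 28,353.23.
At nearest $5: Unit 2B $23,995; Unit 5A $13,870; Unit PH2 $6,305; Unit 2A $20,880; Unit 1B $28,355. Sum = $93,405.
Difference $93,410 − $93,405 = +$5 applied to Unit 2B: Unit 2B becomes $24,000.

Unit 2B: $24,000; Unit 5A: $13,870; Unit PH2: $6,305; Unit 2A: $20,880; Unit 1B: $28,355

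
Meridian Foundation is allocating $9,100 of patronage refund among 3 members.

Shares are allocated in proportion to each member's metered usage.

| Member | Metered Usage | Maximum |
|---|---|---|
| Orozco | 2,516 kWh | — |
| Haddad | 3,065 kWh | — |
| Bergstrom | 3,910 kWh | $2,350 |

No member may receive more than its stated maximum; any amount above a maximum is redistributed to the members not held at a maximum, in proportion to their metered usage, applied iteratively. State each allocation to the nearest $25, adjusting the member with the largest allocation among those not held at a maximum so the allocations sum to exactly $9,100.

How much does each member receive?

Total metered usage = 9,491.
Pro-rata shares before constraints: Orozco 2,412.35; Haddad 2,938.73; Bergstrom 3,748.92.
Held at cap: Bergstrom ($2,350); residual $6,750 reallocated over remaining metered usage 5,581.
Redistributed shares: Orozco 3,043.00 → $3,050; Haddad 3,707.00 → $3,700.

Orozco: $3,050 | Haddad: $3,700 | Bergstrom: $2,350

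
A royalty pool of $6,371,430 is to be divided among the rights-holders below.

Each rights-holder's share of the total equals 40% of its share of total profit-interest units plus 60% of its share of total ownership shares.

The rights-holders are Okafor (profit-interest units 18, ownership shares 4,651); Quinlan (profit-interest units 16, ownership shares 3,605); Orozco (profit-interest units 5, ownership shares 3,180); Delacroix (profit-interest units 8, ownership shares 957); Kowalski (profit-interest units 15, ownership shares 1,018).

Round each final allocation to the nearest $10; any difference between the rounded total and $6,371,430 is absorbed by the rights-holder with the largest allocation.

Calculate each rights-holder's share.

Profit-interest units total 62; ownership shares total 13,411.
Blended shares (40% profit-interest units + 60% ownership shares): Okafor 0.3242; Quinlan 0.2645; Orozco 0.1745; Delacroix 0.0944; Kowalski 0.1423.
Unrounded shares: Okafor 2,065,693.74; Quinlan 1,685,315.35; Orozco 1,112,001.44; Delacroix 601,644.59; Kowalski 906,774.88.
After rounding ($10): Okafor $2,065,690; Quinlan $1,685,320; Orozco $1,112,000; Delacroix $601,640; Kowalski $906,770. Sum = $6,371,420.
Difference $6,371,430 − $6,371,420 = +$10 applied to largest allocation (Okafor): Okafor becomes $2,065,700.

Okafor: $2,065,700 | Quinlan: $1,685,320 | Orozco: $1,112,000 | Delacroix: $601,640 | Kowalski: $906,770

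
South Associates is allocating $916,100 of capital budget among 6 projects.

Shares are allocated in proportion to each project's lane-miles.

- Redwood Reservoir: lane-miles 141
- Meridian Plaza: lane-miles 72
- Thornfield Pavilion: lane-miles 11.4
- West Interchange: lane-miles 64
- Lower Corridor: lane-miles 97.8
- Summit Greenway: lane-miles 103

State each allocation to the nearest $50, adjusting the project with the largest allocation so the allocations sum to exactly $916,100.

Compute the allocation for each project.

Total lane-miles = 489.2.
Pro-rata amounts: Redwood Reservoir 141/489.2 × $916,100 = 264,043.54; Meridian Plaza 72/489.2 × $916,100 = 134,830.74; Thornfield Pavilion 11.4/489.2 × $916,100 = 21,348.20; West Interchange 64/489.2 × $916,100 = 119,849.55; Lower Corridor 97.8/489.2 × $916,100 = 183,145.09; Summit Greenway 103/489.2 × $916,100 = 192,882.87.
At nearest $50: Redwood Reservoir $264,050; Meridian Plaza $134,850; Thornfield Pavilion $21,350; West Interchange $119,850; Lower Corridor $183,150; Summit Greenway $192,900. Sum = $916,150.
Difference $916,100 − $916,150 = −$50 applied to largest allocation (Redwood Reservoir): Redwood Reservoir becomes $264,000.

Redwood Reservoir: $264,000; Meridian Plaza: $134,850; Thornfield Pavilion: $21,350; West Interchange: $119,850; Lower Corridor: $183,150; Summit Greenway: $192,900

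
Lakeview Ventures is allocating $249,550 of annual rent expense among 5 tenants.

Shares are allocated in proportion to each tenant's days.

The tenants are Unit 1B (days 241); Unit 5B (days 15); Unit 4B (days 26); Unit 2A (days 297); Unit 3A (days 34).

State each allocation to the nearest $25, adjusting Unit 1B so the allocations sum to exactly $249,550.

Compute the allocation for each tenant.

Unit 1B: $98,125 | Unit 5B: $6,100 | Unit 4B: $10,575 | Unit 2A: $120,900 | Unit 3A: $13,850

Sum of days: 613.
Unrounded shares: Unit 1B 241/613 × $249,550 = 98,110.20; Unit 5B 15/613 × $249,550 = 6,106.44; Unit 4B 26/613 × $249,550 = 10,584.50; Unit 2A 297/613 × $249,550 = 120,907.59; Unit 3A 34/613 × $249,550 = 13,841.27.
Rounded to nearest $25: Unit 1B $98,100; Unit 5B $6,100; Unit 4B $10,575; Unit 2A $120,900; Unit 3A $13,850. Sum = $249,525.
Difference $249,550 − $249,525 = +$25 applied to Unit 1B: Unit 1B becomes $98,125.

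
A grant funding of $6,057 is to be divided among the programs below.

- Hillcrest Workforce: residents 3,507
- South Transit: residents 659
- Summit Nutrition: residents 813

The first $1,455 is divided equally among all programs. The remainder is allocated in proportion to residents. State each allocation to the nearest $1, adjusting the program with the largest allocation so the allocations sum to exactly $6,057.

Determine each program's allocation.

First tranche $1,455 split equally: $485 each.
Remainder $4,602 by residents (total 4,979): Hillcrest Workforce 3,241.46 → $3,241; South Transit 609.10 → $609; Summit Nutrition 751.44 → $751.
Rounding difference +$1 on remainder applied to Hillcrest Workforce.
Totals: Hillcrest Workforce $485 + $3,242 = $3,727; South Transit $485 + $609 = $1,094; Summit Nutrition $485 + $751 = $1,236.

Hillcrest Workforce: $3,727; South Transit: $1,094; Summit Nutrition: $1,236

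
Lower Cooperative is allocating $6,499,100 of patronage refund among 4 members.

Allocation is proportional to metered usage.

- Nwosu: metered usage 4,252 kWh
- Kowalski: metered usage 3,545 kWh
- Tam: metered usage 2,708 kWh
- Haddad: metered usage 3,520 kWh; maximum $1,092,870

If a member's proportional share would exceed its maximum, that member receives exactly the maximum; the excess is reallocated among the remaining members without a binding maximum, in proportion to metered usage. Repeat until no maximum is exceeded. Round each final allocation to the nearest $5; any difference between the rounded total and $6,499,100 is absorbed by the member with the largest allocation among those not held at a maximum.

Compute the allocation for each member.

Sum of metered usage: 14,025.
Unconstrained shares: Nwosu 1,970,351.03; Kowalski 1,642,731.52; Tam 1,254,870.79; Haddad 1,631,146.67.
Held at cap: Haddad ($1,092,870); balance $5,406,230 reallocated over remaining metered usage 10,505.
Remaining shares: Nwosu 2,188,223.70 → $2,188,225; Kowalski 1,824,377.47 → $1,824,375; Tam 1,393,628.83 → $1,393,630.

Nwosu: $2,188,225 · Kowalski: $1,824,375 · Tam: $1,393,630 · Haddad: $1,092,870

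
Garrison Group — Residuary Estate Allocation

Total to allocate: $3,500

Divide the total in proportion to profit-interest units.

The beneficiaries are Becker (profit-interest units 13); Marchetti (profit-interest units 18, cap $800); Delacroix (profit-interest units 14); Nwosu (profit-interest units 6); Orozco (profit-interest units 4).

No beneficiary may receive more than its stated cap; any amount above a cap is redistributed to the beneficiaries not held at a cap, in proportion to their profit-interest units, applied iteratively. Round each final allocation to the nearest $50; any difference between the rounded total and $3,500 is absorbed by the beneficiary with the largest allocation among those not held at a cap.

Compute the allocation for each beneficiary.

Profit-interest units total: 55.
Unconstrained shares: Becker 827.27; Marchetti 1,145.45; Delacroix 890.91; Nwosu 381.82; Orozco 254.55.
Cap binds for Marchetti ($800); balance $2,700 reallocated over remaining profit-interest units 37.
Redistributed shares: Becker 948.65 → $950; Delacroix 1,021.62 → $1,000; Nwosu 437.84 → $450; Orozco 291.89 → $300.

Becker: $950; Marchetti: $800; Delacroix: $1,000; Nwosu: $450; Orozco: $300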